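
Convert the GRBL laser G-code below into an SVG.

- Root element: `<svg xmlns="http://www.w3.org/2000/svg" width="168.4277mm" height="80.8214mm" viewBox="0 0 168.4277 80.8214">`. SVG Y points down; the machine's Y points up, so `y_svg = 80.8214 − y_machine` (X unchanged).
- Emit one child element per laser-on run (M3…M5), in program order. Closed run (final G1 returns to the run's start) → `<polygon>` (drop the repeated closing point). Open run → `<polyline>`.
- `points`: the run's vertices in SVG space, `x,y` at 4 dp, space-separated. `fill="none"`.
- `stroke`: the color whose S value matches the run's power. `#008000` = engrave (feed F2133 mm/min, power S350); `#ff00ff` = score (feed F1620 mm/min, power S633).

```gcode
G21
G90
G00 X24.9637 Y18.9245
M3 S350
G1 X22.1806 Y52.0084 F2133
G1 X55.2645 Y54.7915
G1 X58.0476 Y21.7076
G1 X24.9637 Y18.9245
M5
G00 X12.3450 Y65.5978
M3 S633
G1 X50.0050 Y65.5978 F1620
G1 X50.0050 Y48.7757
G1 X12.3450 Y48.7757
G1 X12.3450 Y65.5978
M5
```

<svg xmlns="http://www.w3.org/2000/svg" width="168.4277mm" height="80.8214mm" viewBox="0 0 168.4277 80.8214">
  <polygon points="24.9637,61.8969 22.1806,28.8130 55.2645,26.0299 58.0476,59.1138" fill="none" stroke="#008000"/>
  <polygon points="12.3450,15.2236 50.0050,15.2236 50.0050,32.0457 12.3450,32.0457" fill="none" stroke="#ff00ff"/>
</svg>

Each laser-on run becomes one SVG element. Flip Y back into SVG space with y_svg = 80.8214 − y_machine.

Run 1: power S350 maps to stroke `#008000` (engrave). The run returns to its start, so emit a `<polygon>` with points (Y-flipped): 24.9637,61.8969 22.1806,28.8130 55.2645,26.0299 58.0476,59.1138.

Run 2: power S633 maps to stroke `#ff00ff` (score). The run returns to its start, so emit a `<polygon>` with points (Y-flipped): 12.3450,15.2236 50.0050,15.2236 50.0050,32.0457 12.3450,32.0457.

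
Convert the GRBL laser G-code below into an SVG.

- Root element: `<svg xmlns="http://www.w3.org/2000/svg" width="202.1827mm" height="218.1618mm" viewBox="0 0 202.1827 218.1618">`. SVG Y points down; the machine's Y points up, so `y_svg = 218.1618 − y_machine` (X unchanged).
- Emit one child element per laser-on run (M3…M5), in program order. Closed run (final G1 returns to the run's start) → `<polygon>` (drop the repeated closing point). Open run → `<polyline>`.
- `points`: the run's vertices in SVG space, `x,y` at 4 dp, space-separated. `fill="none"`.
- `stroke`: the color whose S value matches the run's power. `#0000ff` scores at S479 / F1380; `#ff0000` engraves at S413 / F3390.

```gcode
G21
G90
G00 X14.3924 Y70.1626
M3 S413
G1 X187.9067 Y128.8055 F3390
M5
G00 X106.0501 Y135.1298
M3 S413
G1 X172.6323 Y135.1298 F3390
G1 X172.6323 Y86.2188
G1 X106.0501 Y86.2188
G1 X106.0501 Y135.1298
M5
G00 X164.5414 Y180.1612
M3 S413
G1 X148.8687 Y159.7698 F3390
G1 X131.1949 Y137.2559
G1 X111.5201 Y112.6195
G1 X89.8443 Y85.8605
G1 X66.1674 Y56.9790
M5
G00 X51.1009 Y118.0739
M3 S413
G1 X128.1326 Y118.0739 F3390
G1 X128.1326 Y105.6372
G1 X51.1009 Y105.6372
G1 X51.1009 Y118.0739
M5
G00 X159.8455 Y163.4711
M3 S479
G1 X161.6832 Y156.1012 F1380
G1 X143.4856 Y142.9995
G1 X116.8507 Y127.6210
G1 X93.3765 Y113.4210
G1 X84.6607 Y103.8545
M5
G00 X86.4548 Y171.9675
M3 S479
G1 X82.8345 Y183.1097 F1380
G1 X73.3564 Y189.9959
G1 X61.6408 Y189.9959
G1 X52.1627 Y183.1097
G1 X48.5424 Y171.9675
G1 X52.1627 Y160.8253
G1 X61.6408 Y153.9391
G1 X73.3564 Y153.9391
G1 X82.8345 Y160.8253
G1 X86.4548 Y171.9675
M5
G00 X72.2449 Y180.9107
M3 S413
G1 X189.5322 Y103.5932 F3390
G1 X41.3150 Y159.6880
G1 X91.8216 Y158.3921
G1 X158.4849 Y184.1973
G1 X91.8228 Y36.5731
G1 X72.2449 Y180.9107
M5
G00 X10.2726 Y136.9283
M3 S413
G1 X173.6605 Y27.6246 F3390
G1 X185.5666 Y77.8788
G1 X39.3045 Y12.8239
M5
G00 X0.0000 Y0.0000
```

Machine Y-up, SVG Y-down with viewBox height 218.1618, so y_svg = 218.1618 − y_machine; X carries over.

Run 1: power S413 maps to stroke `#ff0000` (engrave). The run is open, so emit a `<polyline>` with points (Y-flipped): 14.3924,147.9992 187.9067,89.3563.

Run 2: the run's S413 means `#ff0000` (engrave). The run returns to its start, so emit a `<polygon>` with points (Y-flipped): 106.0501,83.0320 172.6323,83.0320 172.6323,131.9430 106.0501,131.9430.

Run 3: the run's S413 means `#ff0000` (engrave). The run is open, so emit a `<polyline>` with points (Y-flipped): 164.5414,38.0006 148.8687,58.3920 131.1949,80.9059 111.5201,105.5423 89.8443,132.3013 66.1674,161.1828.

Run 4: S413 ⇒ engrave layer `#ff0000`. The run returns to its start, so emit a `<polygon>` with points (Y-flipped): 51.1009,100.0879 128.1326,100.0879 128.1326,112.5246 51.1009,112.5246.

Run 5: S479 ⇒ score layer `#0000ff`. The run is open, so emit a `<polyline>` with points (Y-flipped): 159.8455,54.6907 161.6832,62.0606 143.4856,75.1623 116.8507,90.5408 93.3765,104.7408 84.6607,114.3073.

Run 6: the run's S479 means `#0000ff` (score). The run returns to its start, so emit a `<polygon>` with points (Y-flipped): 86.4548,46.1943 82.8345,35.0521 73.3564,28.1659 61.6408,28.1659 52.1627,35.0521 48.5424,46.1943 52.1627,57.3365 61.6408,64.2227 73.3564,64.2227 82.8345,57.3365.

Run 7: the run's S413 means `#ff0000` (engrave). The run returns to its start, so emit a `<polygon>` with points (Y-flipped): 72.2449,37.2511 189.5322,114.5686 41.3150,58.4738 91.8216,59.7697 158.4849,33.9645 91.8228,181.5887.

Run 8: power S413 maps to stroke `#ff0000` (engrave). The run is open, so emit a `<polyline>` with points (Y-flipped): 10.2726,81.2335 173.6605,190.5372 185.5666,140.2830 39.3045,205.3379.

<svg xmlns="http://www.w3.org/2000/svg" width="202.1827mm" height="218.1618mm" viewBox="0 0 202.1827 218.1618">
  <polyline points="14.3924,147.9992 187.9067,89.3563" fill="none" stroke="#ff0000"/>
  <polygon points="106.0501,83.0320 172.6323,83.0320 172.6323,131.9430 106.0501,131.9430" fill="none" stroke="#ff0000"/>
  <polyline points="164.5414,38.0006 148.8687,58.3920 131.1949,80.9059 111.5201,105.5423 89.8443,132.3013 66.1674,161.1828" fill="none" stroke="#ff0000"/>
  <polygon points="51.1009,100.0879 128.1326,100.0879 128.1326,112.5246 51.1009,112.5246" fill="none" stroke="#ff0000"/>
  <polyline points="159.8455,54.6907 161.6832,62.0606 143.4856,75.1623 116.8507,90.5408 93.3765,104.7408 84.6607,114.3073" fill="none" stroke="#0000ff"/>
  <polygon points="86.4548,46.1943 82.8345,35.0521 73.3564,28.1659 61.6408,28.1659 52.1627,35.0521 48.5424,46.1943 52.1627,57.3365 61.6408,64.2227 73.3564,64.2227 82.8345,57.3365" fill="none" stroke="#0000ff"/>
  <polygon points="72.2449,37.2511 189.5322,114.5686 41.3150,58.4738 91.8216,59.7697 158.4849,33.9645 91.8228,181.5887" fill="none" stroke="#ff0000"/>
  <polyline points="10.2726,81.2335 173.6605,190.5372 185.5666,140.2830 39.3045,205.3379" fill="none" stroke="#ff0000"/>
</svg>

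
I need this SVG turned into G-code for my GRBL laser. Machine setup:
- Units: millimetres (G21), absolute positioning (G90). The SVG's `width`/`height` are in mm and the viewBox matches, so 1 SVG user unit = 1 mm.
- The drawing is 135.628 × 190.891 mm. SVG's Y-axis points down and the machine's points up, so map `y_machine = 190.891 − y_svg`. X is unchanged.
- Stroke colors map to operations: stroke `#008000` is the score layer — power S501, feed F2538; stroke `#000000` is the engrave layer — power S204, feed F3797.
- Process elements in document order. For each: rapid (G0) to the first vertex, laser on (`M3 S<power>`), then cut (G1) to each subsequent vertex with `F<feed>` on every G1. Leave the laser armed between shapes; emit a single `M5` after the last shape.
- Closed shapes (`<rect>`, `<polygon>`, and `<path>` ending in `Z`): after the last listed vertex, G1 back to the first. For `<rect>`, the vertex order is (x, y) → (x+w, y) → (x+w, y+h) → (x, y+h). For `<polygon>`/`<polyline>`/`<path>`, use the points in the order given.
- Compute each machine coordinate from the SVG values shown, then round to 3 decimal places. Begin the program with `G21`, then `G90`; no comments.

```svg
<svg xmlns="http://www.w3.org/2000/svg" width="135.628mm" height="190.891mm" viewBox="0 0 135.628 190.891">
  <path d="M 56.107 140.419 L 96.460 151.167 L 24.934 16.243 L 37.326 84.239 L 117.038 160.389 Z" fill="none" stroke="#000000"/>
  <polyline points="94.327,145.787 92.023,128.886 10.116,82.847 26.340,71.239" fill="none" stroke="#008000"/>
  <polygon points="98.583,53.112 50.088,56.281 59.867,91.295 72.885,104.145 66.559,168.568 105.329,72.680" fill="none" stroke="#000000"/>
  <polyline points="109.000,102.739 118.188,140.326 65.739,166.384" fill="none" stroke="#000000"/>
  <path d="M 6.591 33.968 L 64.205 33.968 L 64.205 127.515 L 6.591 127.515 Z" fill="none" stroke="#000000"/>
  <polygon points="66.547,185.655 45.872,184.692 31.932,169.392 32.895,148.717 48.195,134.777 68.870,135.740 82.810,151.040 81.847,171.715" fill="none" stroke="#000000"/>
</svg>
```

1 u = 1 mm; y_m = 190.891 − y.

[1] `<path>` closed polygon, #000000→engrave S204 F3797: (56.107,50.472) → (96.460,39.724) → (24.934,174.648) → (37.326,106.652) → (117.038,30.502) → (56.107,50.472) (closed)

[2] `<polyline>` open polyline, #008000→score S501 F2538: (94.327,45.104) → (92.023,62.005) → (10.116,108.044) → (26.340,119.652)

[3] `<polygon>` closed polygon, #000000→engrave S204 F3797: (98.583,137.779) → (50.088,134.610) → (59.867,99.596) → (72.885,86.746) → (66.559,22.323) → (105.329,118.211) → (98.583,137.779) (closed)

[4] `<polyline>` open polyline, #000000→engrave S204 F3797: (109.000,88.152) → (118.188,50.565) → (65.739,24.507)

[5] `<path>` rectangle, #000000→engrave S204 F3797: (6.591,156.923) → (64.205,156.923) → (64.205,63.376) → (6.591,63.376) → (6.591,156.923) (closed)

[6] `<polygon>` regular polygon, #000000→engrave S204 F3797: (66.547,5.236) → (45.872,6.199) → (31.932,21.499) → (32.895,42.174) → (48.195,56.114) → (68.870,55.151) → (82.810,39.851) → (81.847,19.176) → (66.547,5.236) (closed)

G21
G90
G0 X56.107 Y50.472
M3 S204
G1 X96.460 Y39.724 F3797
G1 X24.934 Y174.648 F3797
G1 X37.326 Y106.652 F3797
G1 X117.038 Y30.502 F3797
G1 X56.107 Y50.472 F3797
G0 X94.327 Y45.104
M3 S501
G1 X92.023 Y62.005 F2538
G1 X10.116 Y108.044 F2538
G1 X26.340 Y119.652 F2538
G0 X98.583 Y137.779
M3 S204
G1 X50.088 Y134.610 F3797
G1 X59.867 Y99.596 F3797
G1 X72.885 Y86.746 F3797
G1 X66.559 Y22.323 F3797
G1 X105.329 Y118.211 F3797
G1 X98.583 Y137.779 F3797
G0 X109.000 Y88.152
M3 S204
G1 X118.188 Y50.565 F3797
G1 X65.739 Y24.507 F3797
G0 X6.591 Y156.923
M3 S204
G1 X64.205 Y156.923 F3797
G1 X64.205 Y63.376 F3797
G1 X6.591 Y63.376 F3797
G1 X6.591 Y156.923 F3797
G0 X66.547 Y5.236
M3 S204
G1 X45.872 Y6.199 F3797
G1 X31.932 Y21.499 F3797
G1 X32.895 Y42.174 F3797
G1 X48.195 Y56.114 F3797
G1 X68.870 Y55.151 F3797
G1 X82.810 Y39.851 F3797
G1 X81.847 Y19.176 F3797
G1 X66.547 Y5.236 F3797
M5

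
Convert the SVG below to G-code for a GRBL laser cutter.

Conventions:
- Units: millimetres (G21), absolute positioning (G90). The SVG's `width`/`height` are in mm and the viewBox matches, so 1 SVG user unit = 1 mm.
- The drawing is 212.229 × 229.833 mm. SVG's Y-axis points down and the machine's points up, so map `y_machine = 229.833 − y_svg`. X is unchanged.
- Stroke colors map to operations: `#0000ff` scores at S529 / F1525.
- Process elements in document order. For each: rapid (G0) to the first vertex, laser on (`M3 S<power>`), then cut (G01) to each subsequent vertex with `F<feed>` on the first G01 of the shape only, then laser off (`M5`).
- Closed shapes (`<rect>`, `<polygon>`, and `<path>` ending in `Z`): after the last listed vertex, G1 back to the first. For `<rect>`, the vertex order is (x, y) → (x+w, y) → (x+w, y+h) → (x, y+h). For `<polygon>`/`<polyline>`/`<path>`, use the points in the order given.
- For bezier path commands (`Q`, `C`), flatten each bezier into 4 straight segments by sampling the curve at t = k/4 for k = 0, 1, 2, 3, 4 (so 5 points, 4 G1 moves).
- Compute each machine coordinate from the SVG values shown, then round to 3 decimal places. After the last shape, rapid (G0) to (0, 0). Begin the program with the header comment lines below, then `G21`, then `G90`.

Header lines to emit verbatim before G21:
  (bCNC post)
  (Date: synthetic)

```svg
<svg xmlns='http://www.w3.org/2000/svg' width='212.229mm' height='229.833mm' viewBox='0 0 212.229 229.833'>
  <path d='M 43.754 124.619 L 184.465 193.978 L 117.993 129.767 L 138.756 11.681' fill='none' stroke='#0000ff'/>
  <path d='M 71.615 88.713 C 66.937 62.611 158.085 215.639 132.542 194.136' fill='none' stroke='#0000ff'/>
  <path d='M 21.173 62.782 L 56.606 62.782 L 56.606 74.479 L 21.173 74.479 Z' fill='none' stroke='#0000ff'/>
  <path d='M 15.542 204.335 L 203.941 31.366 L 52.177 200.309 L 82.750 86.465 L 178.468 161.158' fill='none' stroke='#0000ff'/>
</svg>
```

viewBox `0 0 212.229 229.833` with mm width/height → 1 unit = 1 mm. Flip: y_m = 229.833 − y_svg.

**Shape 1** — `<path>` open polyline, stroke `#0000ff` → score (S529, F1525). Machine vertices: (43.754,105.214) → (184.465,35.855) → (117.993,100.066) → (138.756,218.152). Open path.

**Shape 2** — `<path>` cubic bezier, stroke `#0000ff` → score (S529, F1525). Control points (SVG): P0=(71.615,88.713), P1=(66.937,62.611), P2=(158.085,215.639), P3=(132.542,194.136); sampled at t=k/4. Machine vertices: (71.615,141.120) → (82.753,132.636) → (109.903,90.133) → (133.140,46.768) → (132.542,35.697). Open path.

**Shape 3** — `<path>` rectangle, stroke `#0000ff` → score (S529, F1525). Machine vertices: (21.173,167.051) → (56.606,167.051) → (56.606,155.354) → (21.173,155.354) → (21.173,167.051). Closed: final G1 returns to the first vertex.

**Shape 4** — `<path>` open polyline, stroke `#0000ff` → score (S529, F1525). Machine vertices: (15.542,25.498) → (203.941,198.467) → (52.177,29.524) → (82.750,143.368) → (178.468,68.675). Open path.

(bCNC post)
(Date: synthetic)
G21
G90
G0 X43.754 Y105.214
M3 S529
G01 X184.465 Y35.855 F1525
G01 X117.993 Y100.066
G01 X138.756 Y218.152
M5
G0 X71.615 Y141.120
M3 S529
G01 X82.753 Y132.636 F1525
G01 X109.903 Y90.133
G01 X133.140 Y46.768
G01 X132.542 Y35.697
M5
G0 X21.173 Y167.051
M3 S529
G01 X56.606 Y167.051 F1525
G01 X56.606 Y155.354
G01 X21.173 Y155.354
G01 X21.173 Y167.051
M5
G0 X15.542 Y25.498
M3 S529
G01 X203.941 Y198.467 F1525
G01 X52.177 Y29.524
G01 X82.750 Y143.368
G01 X178.468 Y68.675
M5
G0 X0.000 Y0.000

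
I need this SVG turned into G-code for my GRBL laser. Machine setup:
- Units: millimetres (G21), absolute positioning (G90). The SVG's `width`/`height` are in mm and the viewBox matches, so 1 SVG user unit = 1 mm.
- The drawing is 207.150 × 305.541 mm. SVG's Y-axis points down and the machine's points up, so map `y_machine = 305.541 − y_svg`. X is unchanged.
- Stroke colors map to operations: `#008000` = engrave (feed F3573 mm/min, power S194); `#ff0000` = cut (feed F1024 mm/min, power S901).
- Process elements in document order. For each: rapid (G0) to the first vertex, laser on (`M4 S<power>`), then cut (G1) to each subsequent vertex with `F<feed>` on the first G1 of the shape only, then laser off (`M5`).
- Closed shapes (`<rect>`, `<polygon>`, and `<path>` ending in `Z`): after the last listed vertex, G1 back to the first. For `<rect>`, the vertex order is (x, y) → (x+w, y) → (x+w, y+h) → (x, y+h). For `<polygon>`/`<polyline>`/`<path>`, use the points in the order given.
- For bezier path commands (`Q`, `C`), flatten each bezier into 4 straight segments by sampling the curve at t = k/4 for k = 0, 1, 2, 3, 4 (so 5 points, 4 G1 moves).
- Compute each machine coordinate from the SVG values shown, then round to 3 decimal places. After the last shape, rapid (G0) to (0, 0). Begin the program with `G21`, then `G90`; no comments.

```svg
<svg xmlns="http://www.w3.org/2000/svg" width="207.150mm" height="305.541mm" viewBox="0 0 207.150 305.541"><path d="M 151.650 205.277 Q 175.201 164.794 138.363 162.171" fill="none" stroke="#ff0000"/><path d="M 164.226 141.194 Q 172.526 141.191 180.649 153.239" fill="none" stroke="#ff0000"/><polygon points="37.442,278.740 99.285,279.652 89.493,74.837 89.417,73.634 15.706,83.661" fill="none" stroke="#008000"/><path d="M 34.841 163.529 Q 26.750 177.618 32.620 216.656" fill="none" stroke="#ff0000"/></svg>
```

viewBox `0 0 207.150 305.541` with mm width/height → 1 unit = 1 mm. Flip: y_m = 305.541 − y_svg.

**Shape 1** — `<path>` quadratic bezier, stroke `#ff0000` → cut (S901, F1024). Control points (SVG): P0=(151.650,205.277), P1=(175.201,164.794), P2=(138.363,162.171); sampled at t=k/4. Machine vertices: (151.650,100.264) → (159.651,118.139) → (160.104,131.282) → (153.008,139.692) → (138.363,143.370). Open path.

**Shape 2** — `<path>` quadratic bezier, stroke `#ff0000` → cut (S901, F1024). Control points (SVG): P0=(164.226,141.194), P1=(172.526,141.191), P2=(180.649,153.239); sampled at t=k/4. Machine vertices: (164.226,164.347) → (168.365,163.595) → (172.482,161.337) → (176.576,157.573) → (180.649,152.302). Open path.

**Shape 3** — `<polygon>` closed polygon, stroke `#008000` → engrave (S194, F3573). Machine vertices: (37.442,26.801) → (99.285,25.889) → (89.493,230.704) → (89.417,231.907) → (15.706,221.880) → (37.442,26.801). Closed: final G1 returns to the first vertex.

**Shape 4** — `<path>` quadratic bezier, stroke `#ff0000` → cut (S901, F1024). Control points (SVG): P0=(34.841,163.529), P1=(26.750,177.618), P2=(32.620,216.656); sampled at t=k/4. Machine vertices: (34.841,142.012) → (31.668,133.408) → (30.240,121.686) → (30.558,106.845) → (32.620,88.885). Open path.

G21
G90
G0 X151.650 Y100.264
M4 S901
G1 X159.651 Y118.139 F1024
G1 X160.104 Y131.282
G1 X153.008 Y139.692
G1 X138.363 Y143.370
M5
G0 X164.226 Y164.347
M4 S901
G1 X168.365 Y163.595 F1024
G1 X172.482 Y161.337
G1 X176.576 Y157.573
G1 X180.649 Y152.302
M5
G0 X37.442 Y26.801
M4 S194
G1 X99.285 Y25.889 F3573
G1 X89.493 Y230.704
G1 X89.417 Y231.907
G1 X15.706 Y221.880
G1 X37.442 Y26.801
M5
G0 X34.841 Y142.012
M4 S901
G1 X31.668 Y133.408 F1024
G1 X30.240 Y121.686
G1 X30.558 Y106.845
G1 X32.620 Y88.885
M5
G0 X0.000 Y0.000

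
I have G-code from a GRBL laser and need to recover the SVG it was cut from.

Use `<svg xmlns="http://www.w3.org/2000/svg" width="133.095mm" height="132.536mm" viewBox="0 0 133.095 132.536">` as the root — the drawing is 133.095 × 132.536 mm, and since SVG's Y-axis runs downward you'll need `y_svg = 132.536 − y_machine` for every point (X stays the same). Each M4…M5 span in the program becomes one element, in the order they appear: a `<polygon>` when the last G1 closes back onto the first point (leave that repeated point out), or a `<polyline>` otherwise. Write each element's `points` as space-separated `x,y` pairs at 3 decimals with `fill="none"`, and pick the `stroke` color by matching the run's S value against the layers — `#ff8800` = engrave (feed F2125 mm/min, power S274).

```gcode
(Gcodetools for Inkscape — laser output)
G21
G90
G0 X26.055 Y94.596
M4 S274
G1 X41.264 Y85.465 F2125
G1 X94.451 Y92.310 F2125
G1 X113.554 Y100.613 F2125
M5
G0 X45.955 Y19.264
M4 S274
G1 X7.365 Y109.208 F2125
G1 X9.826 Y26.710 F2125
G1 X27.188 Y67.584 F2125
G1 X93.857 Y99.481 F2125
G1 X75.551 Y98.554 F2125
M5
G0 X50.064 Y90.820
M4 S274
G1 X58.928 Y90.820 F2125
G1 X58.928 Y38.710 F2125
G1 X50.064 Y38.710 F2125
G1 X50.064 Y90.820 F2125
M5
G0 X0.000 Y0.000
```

Machine Y-up, SVG Y-down with viewBox height 132.536, so y_svg = 132.536 − y_machine; X carries over. Every run uses S274, so all elements get stroke `#ff8800` (engrave).

Run 1: The run is open, so emit a `<polyline>` with points (Y-flipped): 26.055,37.940 41.264,47.071 94.451,40.226 113.554,31.923.

Run 2: The run is open, so emit a `<polyline>` with points (Y-flipped): 45.955,113.272 7.365,23.328 9.826,105.826 27.188,64.952 93.857,33.055 75.551,33.982.

Run 3: The run returns to its start, so emit a `<polygon>` with points (Y-flipped): 50.064,41.716 58.928,41.716 58.928,93.826 50.064,93.826.

<svg xmlns="http://www.w3.org/2000/svg" width="133.095mm" height="132.536mm" viewBox="0 0 133.095 132.536">
  <polyline points="26.055,37.940 41.264,47.071 94.451,40.226 113.554,31.923" fill="none" stroke="#ff8800"/>
  <polyline points="45.955,113.272 7.365,23.328 9.826,105.826 27.188,64.952 93.857,33.055 75.551,33.982" fill="none" stroke="#ff8800"/>
  <polygon points="50.064,41.716 58.928,41.716 58.928,93.826 50.064,93.826" fill="none" stroke="#ff8800"/>
</svg>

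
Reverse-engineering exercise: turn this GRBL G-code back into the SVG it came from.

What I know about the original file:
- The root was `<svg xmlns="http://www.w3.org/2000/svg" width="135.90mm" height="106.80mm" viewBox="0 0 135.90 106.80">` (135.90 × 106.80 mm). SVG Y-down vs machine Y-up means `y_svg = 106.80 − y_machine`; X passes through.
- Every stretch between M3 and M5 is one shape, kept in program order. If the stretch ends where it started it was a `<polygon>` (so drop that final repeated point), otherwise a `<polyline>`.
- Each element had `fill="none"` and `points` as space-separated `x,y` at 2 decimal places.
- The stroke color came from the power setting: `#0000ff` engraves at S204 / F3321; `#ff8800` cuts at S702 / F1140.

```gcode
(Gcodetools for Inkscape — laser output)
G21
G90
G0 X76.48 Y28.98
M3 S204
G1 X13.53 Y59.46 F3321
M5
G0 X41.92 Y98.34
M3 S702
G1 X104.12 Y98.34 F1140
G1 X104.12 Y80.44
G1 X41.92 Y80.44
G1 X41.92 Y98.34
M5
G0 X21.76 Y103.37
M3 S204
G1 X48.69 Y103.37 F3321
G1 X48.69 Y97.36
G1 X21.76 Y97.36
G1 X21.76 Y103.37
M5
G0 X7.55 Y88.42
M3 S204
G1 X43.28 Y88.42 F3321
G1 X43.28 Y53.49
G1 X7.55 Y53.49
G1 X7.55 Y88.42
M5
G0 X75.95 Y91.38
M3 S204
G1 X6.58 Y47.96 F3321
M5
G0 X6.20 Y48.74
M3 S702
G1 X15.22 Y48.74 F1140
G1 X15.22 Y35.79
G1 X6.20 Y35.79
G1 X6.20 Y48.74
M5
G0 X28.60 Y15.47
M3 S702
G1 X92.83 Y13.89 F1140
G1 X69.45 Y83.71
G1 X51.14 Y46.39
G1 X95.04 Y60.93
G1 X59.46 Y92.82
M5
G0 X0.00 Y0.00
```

<svg xmlns="http://www.w3.org/2000/svg" width="135.90mm" height="106.80mm" viewBox="0 0 135.90 106.80">
  <polyline points="76.48,77.82 13.53,47.34" fill="none" stroke="#0000ff"/>
  <polygon points="41.92,8.46 104.12,8.46 104.12,26.36 41.92,26.36" fill="none" stroke="#ff8800"/>
  <polygon points="21.76,3.43 48.69,3.43 48.69,9.44 21.76,9.44" fill="none" stroke="#0000ff"/>
  <polygon points="7.55,18.38 43.28,18.38 43.28,53.31 7.55,53.31" fill="none" stroke="#0000ff"/>
  <polyline points="75.95,15.42 6.58,58.84" fill="none" stroke="#0000ff"/>
  <polygon points="6.20,58.06 15.22,58.06 15.22,71.01 6.20,71.01" fill="none" stroke="#ff8800"/>
  <polyline points="28.60,91.33 92.83,92.91 69.45,23.09 51.14,60.41 95.04,45.87 59.46,13.98" fill="none" stroke="#ff8800"/>
</svg>

Each laser-on run becomes one SVG element. Flip Y back into SVG space with y_svg = 106.80 − y_machine.

Run 1: the run's S204 means `#0000ff` (engrave). The run is open, so emit a `<polyline>` with points (Y-flipped): 76.48,77.82 13.53,47.34.

Run 2: power S702 maps to stroke `#ff8800` (cut). The run returns to its start, so emit a `<polygon>` with points (Y-flipped): 41.92,8.46 104.12,8.46 104.12,26.36 41.92,26.36.

Run 3: power S204 maps to stroke `#0000ff` (engrave). The run returns to its start, so emit a `<polygon>` with points (Y-flipped): 21.76,3.43 48.69,3.43 48.69,9.44 21.76,9.44.

Run 4: S204 ⇒ engrave layer `#0000ff`. The run returns to its start, so emit a `<polygon>` with points (Y-flipped): 7.55,18.38 43.28,18.38 43.28,53.31 7.55,53.31.

Run 5: power S204 maps to stroke `#0000ff` (engrave). The run is open, so emit a `<polyline>` with points (Y-flipped): 75.95,15.42 6.58,58.84.

Run 6: S702 ⇒ cut layer `#ff8800`. The run returns to its start, so emit a `<polygon>` with points (Y-flipped): 6.20,58.06 15.22,58.06 15.22,71.01 6.20,71.01.

Run 7: the run's S702 means `#ff8800` (cut). The run is open, so emit a `<polyline>` with points (Y-flipped): 28.60,91.33 92.83,92.91 69.45,23.09 51.14,60.41 95.04,45.87 59.46,13.98.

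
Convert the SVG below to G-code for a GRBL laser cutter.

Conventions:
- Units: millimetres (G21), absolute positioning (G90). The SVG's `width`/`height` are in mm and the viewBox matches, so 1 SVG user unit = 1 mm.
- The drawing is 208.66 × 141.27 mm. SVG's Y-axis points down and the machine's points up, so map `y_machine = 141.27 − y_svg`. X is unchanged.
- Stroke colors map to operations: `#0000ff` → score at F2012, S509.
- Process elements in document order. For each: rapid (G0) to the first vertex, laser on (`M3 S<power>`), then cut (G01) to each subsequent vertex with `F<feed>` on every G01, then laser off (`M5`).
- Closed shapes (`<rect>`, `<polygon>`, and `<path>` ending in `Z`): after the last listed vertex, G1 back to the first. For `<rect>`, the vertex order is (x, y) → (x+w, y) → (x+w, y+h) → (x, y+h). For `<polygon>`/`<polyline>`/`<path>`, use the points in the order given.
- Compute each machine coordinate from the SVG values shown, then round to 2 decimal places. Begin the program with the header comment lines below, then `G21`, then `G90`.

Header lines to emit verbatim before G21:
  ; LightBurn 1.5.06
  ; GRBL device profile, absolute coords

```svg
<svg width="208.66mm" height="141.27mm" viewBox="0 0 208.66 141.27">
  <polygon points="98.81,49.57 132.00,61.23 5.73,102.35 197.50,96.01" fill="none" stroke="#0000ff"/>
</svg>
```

1 u = 1 mm; y_m = 141.27 − y.

[1] `<polygon>` closed polygon, #0000ff→score S509 F2012: (98.81,91.70) → (132.00,80.04) → (5.73,38.92) → (197.50,45.26) → (98.81,91.70) (closed)

; LightBurn 1.5.06
; GRBL device profile, absolute coords
G21
G90
G0 X98.81 Y91.70
M3 S509
G01 X132.00 Y80.04 F2012
G01 X5.73 Y38.92 F2012
G01 X197.50 Y45.26 F2012
G01 X98.81 Y91.70 F2012
M5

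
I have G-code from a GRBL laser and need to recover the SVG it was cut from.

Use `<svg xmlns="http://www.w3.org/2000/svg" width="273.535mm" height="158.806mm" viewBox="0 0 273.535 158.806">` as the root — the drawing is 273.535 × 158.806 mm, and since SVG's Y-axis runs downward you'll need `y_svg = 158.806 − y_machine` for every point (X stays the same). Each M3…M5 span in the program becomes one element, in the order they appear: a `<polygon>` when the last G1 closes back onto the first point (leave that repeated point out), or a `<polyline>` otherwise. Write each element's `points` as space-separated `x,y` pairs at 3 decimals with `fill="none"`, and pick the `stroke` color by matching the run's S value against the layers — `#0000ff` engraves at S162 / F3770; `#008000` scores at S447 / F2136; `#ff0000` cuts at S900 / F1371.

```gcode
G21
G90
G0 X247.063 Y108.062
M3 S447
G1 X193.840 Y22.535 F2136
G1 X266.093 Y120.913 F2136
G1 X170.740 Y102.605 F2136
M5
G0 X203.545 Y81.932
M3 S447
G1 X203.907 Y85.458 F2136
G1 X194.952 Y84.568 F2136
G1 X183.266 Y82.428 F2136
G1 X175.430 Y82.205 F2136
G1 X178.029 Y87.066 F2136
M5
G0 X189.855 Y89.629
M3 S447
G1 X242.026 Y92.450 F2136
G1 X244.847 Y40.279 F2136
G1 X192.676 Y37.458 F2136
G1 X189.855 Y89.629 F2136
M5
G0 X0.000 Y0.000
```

Machine Y-up, SVG Y-down with viewBox height 158.806, so y_svg = 158.806 − y_machine; X carries over. Every run uses S447, so all elements get stroke `#008000` (score).

Run 1: The run is open, so emit a `<polyline>` with points (Y-flipped): 247.063,50.744 193.840,136.271 266.093,37.893 170.740,56.201.

Run 2: The run is open, so emit a `<polyline>` with points (Y-flipped): 203.545,76.874 203.907,73.348 194.952,74.238 183.266,76.378 175.430,76.601 178.029,71.740.

Run 3: The run returns to its start, so emit a `<polygon>` with points (Y-flipped): 189.855,69.177 242.026,66.356 244.847,118.527 192.676,121.348.

<svg xmlns="http://www.w3.org/2000/svg" width="273.535mm" height="158.806mm" viewBox="0 0 273.535 158.806">
  <polyline points="247.063,50.744 193.840,136.271 266.093,37.893 170.740,56.201" fill="none" stroke="#008000"/>
  <polyline points="203.545,76.874 203.907,73.348 194.952,74.238 183.266,76.378 175.430,76.601 178.029,71.740" fill="none" stroke="#008000"/>
  <polygon points="189.855,69.177 242.026,66.356 244.847,118.527 192.676,121.348" fill="none" stroke="#008000"/>
</svg>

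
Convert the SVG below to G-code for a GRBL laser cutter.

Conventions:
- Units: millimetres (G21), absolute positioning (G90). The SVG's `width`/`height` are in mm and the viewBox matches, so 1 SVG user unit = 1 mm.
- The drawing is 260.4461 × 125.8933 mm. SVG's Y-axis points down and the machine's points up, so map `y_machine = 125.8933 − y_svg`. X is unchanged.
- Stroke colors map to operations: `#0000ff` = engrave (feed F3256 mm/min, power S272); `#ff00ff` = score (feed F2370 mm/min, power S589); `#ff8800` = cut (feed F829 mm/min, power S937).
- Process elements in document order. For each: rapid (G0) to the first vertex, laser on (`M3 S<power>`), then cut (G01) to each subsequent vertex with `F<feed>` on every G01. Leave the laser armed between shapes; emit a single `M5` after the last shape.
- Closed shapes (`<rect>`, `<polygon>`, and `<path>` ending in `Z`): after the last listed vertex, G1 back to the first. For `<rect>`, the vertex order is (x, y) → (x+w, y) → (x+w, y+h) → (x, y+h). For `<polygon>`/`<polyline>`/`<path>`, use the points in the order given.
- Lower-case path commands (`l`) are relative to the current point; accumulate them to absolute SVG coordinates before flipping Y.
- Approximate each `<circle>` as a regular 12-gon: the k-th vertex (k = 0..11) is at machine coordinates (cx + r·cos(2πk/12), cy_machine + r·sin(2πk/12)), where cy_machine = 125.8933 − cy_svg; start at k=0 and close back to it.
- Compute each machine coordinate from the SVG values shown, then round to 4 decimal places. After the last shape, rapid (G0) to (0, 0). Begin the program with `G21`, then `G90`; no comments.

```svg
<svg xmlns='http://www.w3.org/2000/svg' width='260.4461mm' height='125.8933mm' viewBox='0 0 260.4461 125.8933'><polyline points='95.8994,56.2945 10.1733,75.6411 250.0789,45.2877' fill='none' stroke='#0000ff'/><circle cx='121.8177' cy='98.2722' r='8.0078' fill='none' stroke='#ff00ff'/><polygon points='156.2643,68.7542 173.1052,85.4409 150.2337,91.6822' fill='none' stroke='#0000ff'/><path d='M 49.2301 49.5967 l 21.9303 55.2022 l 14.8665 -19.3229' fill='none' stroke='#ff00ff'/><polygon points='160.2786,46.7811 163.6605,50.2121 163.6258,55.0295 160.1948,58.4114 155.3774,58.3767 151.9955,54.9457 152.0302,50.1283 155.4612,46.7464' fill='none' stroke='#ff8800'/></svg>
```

G21
G90
G0 X95.8994 Y69.5988
M3 S272
G01 X10.1733 Y50.2522 F3256
G01 X250.0789 Y80.6056 F3256
G0 X129.8255 Y27.6211
M3 S589
G01 X128.7527 Y31.6250 F2370
G01 X125.8216 Y34.5561 F2370
G01 X121.8177 Y35.6289 F2370
G01 X117.8138 Y34.5561 F2370
G01 X114.8827 Y31.6250 F2370
G01 X113.8099 Y27.6211 F2370
G01 X114.8827 Y23.6172 F2370
G01 X117.8138 Y20.6861 F2370
G01 X121.8177 Y19.6133 F2370
G01 X125.8216 Y20.6861 F2370
G01 X128.7527 Y23.6172 F2370
G01 X129.8255 Y27.6211 F2370
G0 X156.2643 Y57.1391
M3 S272
G01 X173.1052 Y40.4524 F3256
G01 X150.2337 Y34.2111 F3256
G01 X156.2643 Y57.1391 F3256
G0 X49.2301 Y76.2966
M3 S589
G01 X71.1604 Y21.0944 F2370
G01 X86.0269 Y40.4173 F2370
G0 X160.2786 Y79.1122
M3 S937
G01 X163.6605 Y75.6812 F829
G01 X163.6258 Y70.8638 F829
G01 X160.1948 Y67.4819 F829
G01 X155.3774 Y67.5166 F829
G01 X151.9955 Y70.9476 F829
G01 X152.0302 Y75.7650 F829
G01 X155.4612 Y79.1469 F829
G01 X160.2786 Y79.1122 F829
M5
G0 X0.0000 Y0.0000

1 u = 1 mm; y_m = 125.8933 − y.

[1] `<polyline>` open polyline, #0000ff→engrave S272 F3256: (95.8994,69.5988) → (10.1733,50.2522) → (250.0789,80.6056)

[2] `<circle>` circle, #ff00ff→score S589 F2370: (129.8255,27.6211) → (128.7527,31.6250) → (125.8216,34.5561) → (121.8177,35.6289) → (117.8138,34.5561) → (114.8827,31.6250) → (113.8099,27.6211) → (114.8827,23.6172) → (117.8138,20.6861) → (121.8177,19.6133) → (125.8216,20.6861) → (128.7527,23.6172) → (129.8255,27.6211) (closed)

[3] `<polygon>` regular polygon, #0000ff→engrave S272 F3256: (156.2643,57.1391) → (173.1052,40.4524) → (150.2337,34.2111) → (156.2643,57.1391) (closed)

[4] `<path>` open polyline, #ff00ff→score S589 F2370: (49.2301,76.2966) → (71.1604,21.0944) → (86.0269,40.4173)

[5] `<polygon>` regular polygon, #ff8800→cut S937 F829: (160.2786,79.1122) → (163.6605,75.6812) → (163.6258,70.8638) → (160.1948,67.4819) → (155.3774,67.5166) → (151.9955,70.9476) → (152.0302,75.7650) → (155.4612,79.1469) → (160.2786,79.1122) (closed)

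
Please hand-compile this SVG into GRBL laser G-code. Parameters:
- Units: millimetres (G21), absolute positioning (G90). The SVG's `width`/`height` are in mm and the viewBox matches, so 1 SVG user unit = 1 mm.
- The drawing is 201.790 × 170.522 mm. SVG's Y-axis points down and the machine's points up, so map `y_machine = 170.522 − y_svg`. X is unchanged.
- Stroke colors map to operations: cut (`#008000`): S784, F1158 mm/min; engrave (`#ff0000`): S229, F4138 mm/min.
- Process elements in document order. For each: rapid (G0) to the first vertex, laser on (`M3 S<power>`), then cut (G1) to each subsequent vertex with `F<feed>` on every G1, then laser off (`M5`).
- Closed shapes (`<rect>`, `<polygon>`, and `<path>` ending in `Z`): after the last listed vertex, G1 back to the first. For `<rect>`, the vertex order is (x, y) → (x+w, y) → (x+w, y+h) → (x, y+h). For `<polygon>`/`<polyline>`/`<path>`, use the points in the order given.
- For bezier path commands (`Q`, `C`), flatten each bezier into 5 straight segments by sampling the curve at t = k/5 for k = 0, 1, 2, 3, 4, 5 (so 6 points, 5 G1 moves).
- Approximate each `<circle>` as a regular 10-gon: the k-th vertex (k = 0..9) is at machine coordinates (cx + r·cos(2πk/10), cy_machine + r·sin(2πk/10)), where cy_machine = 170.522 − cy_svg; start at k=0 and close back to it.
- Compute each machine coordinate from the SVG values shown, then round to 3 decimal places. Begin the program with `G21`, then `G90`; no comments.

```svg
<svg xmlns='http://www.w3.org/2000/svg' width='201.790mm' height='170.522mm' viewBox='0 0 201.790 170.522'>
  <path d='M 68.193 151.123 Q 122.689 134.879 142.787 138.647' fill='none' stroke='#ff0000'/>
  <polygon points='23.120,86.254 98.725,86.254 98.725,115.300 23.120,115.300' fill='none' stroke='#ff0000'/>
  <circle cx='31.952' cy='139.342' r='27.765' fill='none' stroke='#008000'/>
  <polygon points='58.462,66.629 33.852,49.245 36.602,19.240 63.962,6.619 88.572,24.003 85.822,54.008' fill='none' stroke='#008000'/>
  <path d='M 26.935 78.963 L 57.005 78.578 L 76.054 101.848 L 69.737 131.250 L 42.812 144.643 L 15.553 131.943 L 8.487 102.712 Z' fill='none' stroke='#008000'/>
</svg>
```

1 u = 1 mm; y_m = 170.522 − y.

[1] `<path>` quadratic bezier, #ff0000→engrave S229 F4138: (68.193,19.399) → (88.615,25.096) → (106.286,29.192) → (121.205,31.687) → (133.372,32.582) → (142.787,31.875)

[2] `<polygon>` rectangle, #ff0000→engrave S229 F4138: (23.120,84.268) → (98.725,84.268) → (98.725,55.222) → (23.120,55.222) → (23.120,84.268) (closed)

[3] `<circle>` circle, #008000→cut S784 F1158: (59.717,31.180) → (54.414,47.500) → (40.532,57.586) → (23.372,57.586) → (9.490,47.500) → (4.187,31.180) → (9.490,14.860) → (23.372,4.774) → (40.532,4.774) → (54.414,14.860) → (59.717,31.180) (closed)

[4] `<polygon>` regular polygon, #008000→cut S784 F1158: (58.462,103.893) → (33.852,121.277) → (36.602,151.282) → (63.962,163.903) → (88.572,146.519) → (85.822,116.514) → (58.462,103.893) (closed)

[5] `<path>` regular polygon, #008000→cut S784 F1158: (26.935,91.559) → (57.005,91.944) → (76.054,68.674) → (69.737,39.272) → (42.812,25.879) → (15.553,38.579) → (8.487,67.810) → (26.935,91.559) (closed)

G21
G90
G0 X68.193 Y19.399
M3 S229
G1 X88.615 Y25.096 F4138
G1 X106.286 Y29.192 F4138
G1 X121.205 Y31.687 F4138
G1 X133.372 Y32.582 F4138
G1 X142.787 Y31.875 F4138
M5
G0 X23.120 Y84.268
M3 S229
G1 X98.725 Y84.268 F4138
G1 X98.725 Y55.222 F4138
G1 X23.120 Y55.222 F4138
G1 X23.120 Y84.268 F4138
M5
G0 X59.717 Y31.180
M3 S784
G1 X54.414 Y47.500 F1158
G1 X40.532 Y57.586 F1158
G1 X23.372 Y57.586 F1158
G1 X9.490 Y47.500 F1158
G1 X4.187 Y31.180 F1158
G1 X9.490 Y14.860 F1158
G1 X23.372 Y4.774 F1158
G1 X40.532 Y4.774 F1158
G1 X54.414 Y14.860 F1158
G1 X59.717 Y31.180 F1158
M5
G0 X58.462 Y103.893
M3 S784
G1 X33.852 Y121.277 F1158
G1 X36.602 Y151.282 F1158
G1 X63.962 Y163.903 F1158
G1 X88.572 Y146.519 F1158
G1 X85.822 Y116.514 F1158
G1 X58.462 Y103.893 F1158
M5
G0 X26.935 Y91.559
M3 S784
G1 X57.005 Y91.944 F1158
G1 X76.054 Y68.674 F1158
G1 X69.737 Y39.272 F1158
G1 X42.812 Y25.879 F1158
G1 X15.553 Y38.579 F1158
G1 X8.487 Y67.810 F1158
G1 X26.935 Y91.559 F1158
M5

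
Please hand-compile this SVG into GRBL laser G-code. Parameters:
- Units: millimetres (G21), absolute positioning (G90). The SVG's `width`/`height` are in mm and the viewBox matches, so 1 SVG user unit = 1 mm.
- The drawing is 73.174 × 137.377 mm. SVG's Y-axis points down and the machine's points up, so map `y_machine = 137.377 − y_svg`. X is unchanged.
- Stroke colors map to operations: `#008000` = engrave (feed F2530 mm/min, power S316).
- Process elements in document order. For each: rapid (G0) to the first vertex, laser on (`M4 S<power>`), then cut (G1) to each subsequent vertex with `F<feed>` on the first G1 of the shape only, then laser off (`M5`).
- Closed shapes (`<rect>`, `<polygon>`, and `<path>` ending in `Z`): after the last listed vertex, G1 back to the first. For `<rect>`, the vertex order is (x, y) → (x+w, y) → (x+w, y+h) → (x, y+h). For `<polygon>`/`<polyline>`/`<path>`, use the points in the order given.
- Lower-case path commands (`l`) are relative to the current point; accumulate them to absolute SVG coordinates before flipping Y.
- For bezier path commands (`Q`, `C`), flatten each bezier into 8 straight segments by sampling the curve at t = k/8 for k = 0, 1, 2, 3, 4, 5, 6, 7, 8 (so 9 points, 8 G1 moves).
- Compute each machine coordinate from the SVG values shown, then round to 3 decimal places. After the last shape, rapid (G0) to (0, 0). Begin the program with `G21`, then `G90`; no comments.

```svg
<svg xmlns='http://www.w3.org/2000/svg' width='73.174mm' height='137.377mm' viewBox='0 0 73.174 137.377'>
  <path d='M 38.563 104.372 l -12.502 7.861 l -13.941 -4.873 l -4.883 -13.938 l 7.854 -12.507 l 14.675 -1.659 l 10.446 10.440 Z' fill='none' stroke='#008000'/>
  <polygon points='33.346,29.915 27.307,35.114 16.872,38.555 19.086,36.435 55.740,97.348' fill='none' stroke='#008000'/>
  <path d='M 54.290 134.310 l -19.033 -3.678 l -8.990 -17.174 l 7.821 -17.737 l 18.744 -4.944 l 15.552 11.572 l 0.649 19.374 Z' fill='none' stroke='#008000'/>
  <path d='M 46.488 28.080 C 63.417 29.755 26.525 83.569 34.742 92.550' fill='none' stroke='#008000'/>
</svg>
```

G21
G90
G0 X38.563 Y33.005
M4 S316
G1 X26.061 Y25.144 F2530
G1 X12.120 Y30.017
G1 X7.237 Y43.955
G1 X15.091 Y56.462
G1 X29.766 Y58.121
G1 X40.212 Y47.681
G1 X38.563 Y33.005
M5
G0 X33.346 Y107.462
M4 S316
G1 X27.307 Y102.263 F2530
G1 X16.872 Y98.822
G1 X19.086 Y100.942
G1 X55.740 Y40.029
G1 X33.346 Y107.462
M5
G0 X54.290 Y3.067
M4 S316
G1 X35.257 Y6.745 F2530
G1 X26.267 Y23.919
G1 X34.088 Y41.656
G1 X52.832 Y46.600
G1 X68.384 Y35.028
G1 X69.033 Y15.654
G1 X54.290 Y3.067
M5
G0 X46.488 Y109.297
M4 S316
G1 X50.507 Y106.414 F2530
G1 X50.639 Y99.780
G1 X48.044 Y90.530
G1 X43.882 Y79.802
G1 X39.311 Y68.731
G1 X35.491 Y58.454
G1 X33.582 Y50.107
G1 X34.742 Y44.827
M5
G0 X0.000 Y0.000

viewBox `0 0 73.174 137.377` with mm width/height → 1 unit = 1 mm. Flip: y_m = 137.377 − y_svg.

**Shape 1** — `<path>` regular polygon, stroke `#008000` → engrave (S316, F2530). Machine vertices: (38.563,33.005) → (26.061,25.144) → (12.120,30.017) → (7.237,43.955) → (15.091,56.462) → (29.766,58.121) → (40.212,47.681) → (38.563,33.005). Closed: final G1 returns to the first vertex.

**Shape 2** — `<polygon>` closed polygon, stroke `#008000` → engrave (S316, F2530). Machine vertices: (33.346,107.462) → (27.307,102.263) → (16.872,98.822) → (19.086,100.942) → (55.740,40.029) → (33.346,107.462). Closed: final G1 returns to the first vertex.

**Shape 3** — `<path>` regular polygon, stroke `#008000` → engrave (S316, F2530). Machine vertices: (54.290,3.067) → (35.257,6.745) → (26.267,23.919) → (34.088,41.656) → (52.832,46.600) → (68.384,35.028) → (69.033,15.654) → (54.290,3.067). Closed: final G1 returns to the first vertex.

**Shape 4** — `<path>` cubic bezier, stroke `#008000` → engrave (S316, F2530). Control points (SVG): P0=(46.488,28.080), P1=(63.417,29.755), P2=(26.525,83.569), P3=(34.742,92.550); sampled at t=k/8. Machine vertices: (46.488,109.297) → (50.507,106.414) → (50.639,99.780) → (48.044,90.530) → (43.882,79.802) → (39.311,68.731) → (35.491,58.454) → (33.582,50.107) → (34.742,44.827). Open path.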